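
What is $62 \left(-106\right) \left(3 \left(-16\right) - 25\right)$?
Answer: $479756$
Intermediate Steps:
$62 \left(-106\right) \left(3 \left(-16\right) - 25\right) = - 6572 \left(-48 - 25\right) = \left(-6572\right) \left(-73\right) = 479756$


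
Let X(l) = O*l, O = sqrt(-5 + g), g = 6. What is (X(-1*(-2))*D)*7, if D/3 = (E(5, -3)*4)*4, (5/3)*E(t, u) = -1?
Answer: -2016/5 ≈ -403.20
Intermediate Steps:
E(t, u) = -3/5 (E(t, u) = (3/5)*(-1) = -3/5)
D = -144/5 (D = 3*(-3/5*4*4) = 3*(-12/5*4) = 3*(-48/5) = -144/5 ≈ -28.800)
O = 1 (O = sqrt(-5 + 6) = sqrt(1) = 1)
X(l) = l (X(l) = 1*l = l)
(X(-1*(-2))*D)*7 = (-1*(-2)*(-144/5))*7 = (2*(-144/5))*7 = -288/5*7 = -2016/5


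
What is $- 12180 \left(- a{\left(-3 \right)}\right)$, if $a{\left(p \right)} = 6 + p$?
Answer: $36540$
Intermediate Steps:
$- 12180 \left(- a{\left(-3 \right)}\right) = - 12180 \left(- (6 - 3)\right) = - 12180 \left(\left(-1\right) 3\right) = - 12180 \left(-3\right) = \left(-1\right) \left(-36540\right) = 36540$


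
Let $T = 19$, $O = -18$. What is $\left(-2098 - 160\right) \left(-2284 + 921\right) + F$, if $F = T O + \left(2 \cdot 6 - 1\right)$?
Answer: $3077323$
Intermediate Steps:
$F = -331$ ($F = 19 \left(-18\right) + \left(2 \cdot 6 - 1\right) = -342 + \left(12 - 1\right) = -342 + 11 = -331$)
$\left(-2098 - 160\right) \left(-2284 + 921\right) + F = \left(-2098 - 160\right) \left(-2284 + 921\right) - 331 = \left(-2258\right) \left(-1363\right) - 331 = 3077654 - 331 = 3077323$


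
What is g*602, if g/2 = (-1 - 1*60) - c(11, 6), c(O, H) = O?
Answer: -86688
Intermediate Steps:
g = -144 (g = 2*((-1 - 1*60) - 1*11) = 2*((-1 - 60) - 11) = 2*(-61 - 11) = 2*(-72) = -144)
g*602 = -144*602 = -86688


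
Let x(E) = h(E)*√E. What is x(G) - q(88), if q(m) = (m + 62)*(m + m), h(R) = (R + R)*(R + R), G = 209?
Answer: -26400 + 174724*√209 ≈ 2.4996e+6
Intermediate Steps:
h(R) = 4*R² (h(R) = (2*R)*(2*R) = 4*R²)
x(E) = 4*E^(5/2) (x(E) = (4*E²)*√E = 4*E^(5/2))
q(m) = 2*m*(62 + m) (q(m) = (62 + m)*(2*m) = 2*m*(62 + m))
x(G) - q(88) = 4*209^(5/2) - 2*88*(62 + 88) = 4*(43681*√209) - 2*88*150 = 174724*√209 - 1*26400 = 174724*√209 - 26400 = -26400 + 174724*√209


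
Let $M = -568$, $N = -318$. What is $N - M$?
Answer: $250$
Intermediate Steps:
$N - M = -318 - -568 = -318 + 568 = 250$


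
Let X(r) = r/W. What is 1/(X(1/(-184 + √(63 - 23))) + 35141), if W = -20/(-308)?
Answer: 29708130560/1043970926626449 + 770*√10/1043970926626449 ≈ 2.8457e-5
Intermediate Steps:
W = 5/77 (W = -20*(-1/308) = 5/77 ≈ 0.064935)
X(r) = 77*r/5 (X(r) = r/(5/77) = r*(77/5) = 77*r/5)
1/(X(1/(-184 + √(63 - 23))) + 35141) = 1/(77/(5*(-184 + √(63 - 23))) + 35141) = 1/(77/(5*(-184 + √40)) + 35141) = 1/(77/(5*(-184 + 2*√10)) + 35141) = 1/(35141 + 77/(5*(-184 + 2*√10)))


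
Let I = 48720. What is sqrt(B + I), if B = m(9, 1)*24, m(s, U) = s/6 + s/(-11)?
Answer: 10*sqrt(58971)/11 ≈ 220.76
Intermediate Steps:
m(s, U) = 5*s/66 (m(s, U) = s*(1/6) + s*(-1/11) = s/6 - s/11 = 5*s/66)
B = 180/11 (B = ((5/66)*9)*24 = (15/22)*24 = 180/11 ≈ 16.364)
sqrt(B + I) = sqrt(180/11 + 48720) = sqrt(536100/11) = 10*sqrt(58971)/11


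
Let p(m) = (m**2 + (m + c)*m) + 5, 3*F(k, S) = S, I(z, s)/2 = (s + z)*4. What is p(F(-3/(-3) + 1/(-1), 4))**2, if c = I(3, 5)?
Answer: 714025/81 ≈ 8815.1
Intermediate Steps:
I(z, s) = 8*s + 8*z (I(z, s) = 2*((s + z)*4) = 2*(4*s + 4*z) = 8*s + 8*z)
c = 64 (c = 8*5 + 8*3 = 40 + 24 = 64)
F(k, S) = S/3
p(m) = 5 + m**2 + m*(64 + m) (p(m) = (m**2 + (m + 64)*m) + 5 = (m**2 + (64 + m)*m) + 5 = (m**2 + m*(64 + m)) + 5 = 5 + m**2 + m*(64 + m))
p(F(-3/(-3) + 1/(-1), 4))**2 = (5 + 2*((1/3)*4)**2 + 64*((1/3)*4))**2 = (5 + 2*(4/3)**2 + 64*(4/3))**2 = (5 + 2*(16/9) + 256/3)**2 = (5 + 32/9 + 256/3)**2 = (845/9)**2 = 714025/81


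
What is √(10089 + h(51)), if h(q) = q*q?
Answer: 3*√1410 ≈ 112.65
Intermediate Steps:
h(q) = q²
√(10089 + h(51)) = √(10089 + 51²) = √(10089 + 2601) = √12690 = 3*√1410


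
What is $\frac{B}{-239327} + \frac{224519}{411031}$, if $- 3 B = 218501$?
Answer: $\frac{251011060670}{295112448411} \approx 0.85056$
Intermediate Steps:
$B = - \frac{218501}{3}$ ($B = \left(- \frac{1}{3}\right) 218501 = - \frac{218501}{3} \approx -72834.0$)
$\frac{B}{-239327} + \frac{224519}{411031} = - \frac{218501}{3 \left(-239327\right)} + \frac{224519}{411031} = \left(- \frac{218501}{3}\right) \left(- \frac{1}{239327}\right) + 224519 \cdot \frac{1}{411031} = \frac{218501}{717981} + \frac{224519}{411031} = \frac{251011060670}{295112448411}$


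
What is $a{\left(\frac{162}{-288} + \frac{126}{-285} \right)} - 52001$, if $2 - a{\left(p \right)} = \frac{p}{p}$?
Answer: $-52000$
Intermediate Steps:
$a{\left(p \right)} = 1$ ($a{\left(p \right)} = 2 - \frac{p}{p} = 2 - 1 = 1$)
$a{\left(\frac{162}{-288} + \frac{126}{-285} \right)} - 52001 = 1 - 52001 = -52000$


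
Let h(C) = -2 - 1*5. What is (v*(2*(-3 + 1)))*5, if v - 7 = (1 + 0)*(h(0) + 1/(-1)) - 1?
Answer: 40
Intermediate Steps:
h(C) = -7 (h(C) = -2 - 5 = -7)
v = -2 (v = 7 + ((1 + 0)*(-7 + 1/(-1)) - 1) = 7 + (1*(-7 - 1) - 1) = 7 + (1*(-8) - 1) = 7 + (-8 - 1) = 7 - 9 = -2)
(v*(2*(-3 + 1)))*5 = -4*(-3 + 1)*5 = -4*(-2)*5 = -2*(-4)*5 = 8*5 = 40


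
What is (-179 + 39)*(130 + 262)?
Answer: -54880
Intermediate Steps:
(-179 + 39)*(130 + 262) = -140*392 = -54880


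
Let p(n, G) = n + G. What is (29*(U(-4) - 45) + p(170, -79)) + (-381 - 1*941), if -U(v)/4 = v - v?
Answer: -2536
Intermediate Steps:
p(n, G) = G + n
U(v) = 0 (U(v) = -4*(v - v) = -4*0 = 0)
(29*(U(-4) - 45) + p(170, -79)) + (-381 - 1*941) = (29*(0 - 45) + (-79 + 170)) + (-381 - 1*941) = (29*(-45) + 91) + (-381 - 941) = (-1305 + 91) - 1322 = -1214 - 1322 = -2536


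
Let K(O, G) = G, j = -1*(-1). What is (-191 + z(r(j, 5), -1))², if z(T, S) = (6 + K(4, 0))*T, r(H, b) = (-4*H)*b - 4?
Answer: 112225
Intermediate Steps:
j = 1
r(H, b) = -4 - 4*H*b (r(H, b) = -4*H*b - 4 = -4 - 4*H*b)
z(T, S) = 6*T (z(T, S) = (6 + 0)*T = 6*T)
(-191 + z(r(j, 5), -1))² = (-191 + 6*(-4 - 4*1*5))² = (-191 + 6*(-4 - 20))² = (-191 + 6*(-24))² = (-191 - 144)² = (-335)² = 112225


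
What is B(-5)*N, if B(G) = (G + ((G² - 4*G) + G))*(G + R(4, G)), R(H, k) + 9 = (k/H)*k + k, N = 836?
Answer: -373065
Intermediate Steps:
R(H, k) = -9 + k + k²/H (R(H, k) = -9 + ((k/H)*k + k) = -9 + (k²/H + k) = -9 + (k + k²/H) = -9 + k + k²/H)
B(G) = (G² - 2*G)*(-9 + 2*G + G²/4) (B(G) = (G + ((G² - 4*G) + G))*(G + (-9 + G + G²/4)) = (G + (G² - 3*G))*(G + (-9 + G + G²/4)) = (G² - 2*G)*(-9 + 2*G + G²/4))
B(-5)*N = ((¼)*(-5)*(72 + (-5)³ - 52*(-5) + 6*(-5)²))*836 = ((¼)*(-5)*(72 - 125 + 260 + 6*25))*836 = ((¼)*(-5)*(72 - 125 + 260 + 150))*836 = ((¼)*(-5)*357)*836 = -1785/4*836 = -373065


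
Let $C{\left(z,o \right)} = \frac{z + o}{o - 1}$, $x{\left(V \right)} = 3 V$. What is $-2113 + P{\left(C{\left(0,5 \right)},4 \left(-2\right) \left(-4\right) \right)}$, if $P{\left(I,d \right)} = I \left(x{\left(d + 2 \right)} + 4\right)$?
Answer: $- \frac{3961}{2} \approx -1980.5$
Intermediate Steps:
$C{\left(z,o \right)} = \frac{o + z}{-1 + o}$
$P{\left(I,d \right)} = I \left(10 + 3 d\right)$ ($P{\left(I,d \right)} = I \left(3 \left(d + 2\right) + 4\right) = I \left(3 \left(2 + d\right) + 4\right) = I \left(\left(6 + 3 d\right) + 4\right) = I \left(10 + 3 d\right)$)
$-2113 + P{\left(C{\left(0,5 \right)},4 \left(-2\right) \left(-4\right) \right)} = -2113 + \frac{5 + 0}{-1 + 5} \left(10 + 3 \cdot 4 \left(-2\right) \left(-4\right)\right) = -2113 + \frac{1}{4} \cdot 5 \left(10 + 3 \left(\left(-8\right) \left(-4\right)\right)\right) = -2113 + \frac{1}{4} \cdot 5 \left(10 + 3 \cdot 32\right) = -2113 + \frac{5 \left(10 + 96\right)}{4} = -2113 + \frac{5}{4} \cdot 106 = -2113 + \frac{265}{2} = - \frac{3961}{2}$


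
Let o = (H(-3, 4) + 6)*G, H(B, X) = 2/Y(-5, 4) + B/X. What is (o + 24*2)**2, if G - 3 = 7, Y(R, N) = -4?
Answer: 36481/4 ≈ 9120.3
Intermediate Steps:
G = 10 (G = 3 + 7 = 10)
H(B, X) = -1/2 + B/X (H(B, X) = 2/(-4) + B/X = 2*(-1/4) + B/X = -1/2 + B/X)
o = 95/2 (o = ((-3 - 1/2*4)/4 + 6)*10 = ((-3 - 2)/4 + 6)*10 = ((1/4)*(-5) + 6)*10 = (-5/4 + 6)*10 = (19/4)*10 = 95/2 ≈ 47.500)
(o + 24*2)**2 = (95/2 + 24*2)**2 = (95/2 + 48)**2 = (191/2)**2 = 36481/4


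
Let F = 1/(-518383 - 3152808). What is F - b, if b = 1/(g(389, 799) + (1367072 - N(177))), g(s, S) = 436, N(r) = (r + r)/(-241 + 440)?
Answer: -1002700747/999054929741958 ≈ -1.0036e-6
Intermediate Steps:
N(r) = 2*r/199 (N(r) = (2*r)/199 = (2*r)*(1/199) = 2*r/199)
F = -1/3671191 (F = 1/(-3671191) = -1/3671191 ≈ -2.7239e-7)
b = 199/272133738 (b = 1/(436 + (1367072 - 2*177/199)) = 1/(436 + (1367072 - 1*354/199)) = 1/(436 + (1367072 - 354/199)) = 1/(436 + 272046974/199) = 1/(272133738/199) = 199/272133738 ≈ 7.3126e-7)
F - b = -1/3671191 - 1*199/272133738 = -1/3671191 - 199/272133738 = -1002700747/999054929741958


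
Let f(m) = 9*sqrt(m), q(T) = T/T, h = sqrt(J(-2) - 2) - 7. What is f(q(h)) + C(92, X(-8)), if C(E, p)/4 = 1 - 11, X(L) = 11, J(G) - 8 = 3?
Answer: -31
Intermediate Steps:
J(G) = 11 (J(G) = 8 + 3 = 11)
C(E, p) = -40 (C(E, p) = 4*(1 - 11) = 4*(-10) = -40)
h = -4 (h = sqrt(11 - 2) - 7 = sqrt(9) - 7 = 3 - 7 = -4)
q(T) = 1
f(q(h)) + C(92, X(-8)) = 9*sqrt(1) - 40 = 9*1 - 40 = 9 - 40 = -31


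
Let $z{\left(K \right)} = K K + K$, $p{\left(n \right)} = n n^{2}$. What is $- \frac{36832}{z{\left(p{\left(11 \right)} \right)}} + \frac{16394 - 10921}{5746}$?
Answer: $\frac{182526947}{195904566} \approx 0.93171$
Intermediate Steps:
$p{\left(n \right)} = n^{3}$
$z{\left(K \right)} = K + K^{2}$ ($z{\left(K \right)} = K^{2} + K = K + K^{2}$)
$- \frac{36832}{z{\left(p{\left(11 \right)} \right)}} + \frac{16394 - 10921}{5746} = - \frac{36832}{11^{3} \left(1 + 11^{3}\right)} + \frac{16394 - 10921}{5746} = - \frac{36832}{1331 \left(1 + 1331\right)} + 5473 \cdot \frac{1}{5746} = - \frac{36832}{1331 \cdot 1332} + \frac{421}{442} = - \frac{36832}{1772892} + \frac{421}{442} = \left(-36832\right) \frac{1}{1772892} + \frac{421}{442} = - \frac{9208}{443223} + \frac{421}{442} = \frac{182526947}{195904566}$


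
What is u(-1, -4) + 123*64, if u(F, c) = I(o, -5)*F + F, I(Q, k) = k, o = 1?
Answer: 7876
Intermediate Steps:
u(F, c) = -4*F (u(F, c) = -5*F + F = -4*F)
u(-1, -4) + 123*64 = -4*(-1) + 123*64 = 4 + 7872 = 7876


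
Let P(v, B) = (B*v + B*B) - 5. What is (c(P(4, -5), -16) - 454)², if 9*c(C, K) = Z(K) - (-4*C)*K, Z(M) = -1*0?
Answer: 206116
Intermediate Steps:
Z(M) = 0
P(v, B) = -5 + B² + B*v (P(v, B) = (B*v + B²) - 5 = (B² + B*v) - 5 = -5 + B² + B*v)
c(C, K) = 4*C*K/9 (c(C, K) = (0 - (-4*C)*K)/9 = (0 - (-4)*C*K)/9 = (0 + 4*C*K)/9 = (4*C*K)/9 = 4*C*K/9)
(c(P(4, -5), -16) - 454)² = ((4/9)*(-5 + (-5)² - 5*4)*(-16) - 454)² = ((4/9)*(-5 + 25 - 20)*(-16) - 454)² = ((4/9)*0*(-16) - 454)² = (0 - 454)² = (-454)² = 206116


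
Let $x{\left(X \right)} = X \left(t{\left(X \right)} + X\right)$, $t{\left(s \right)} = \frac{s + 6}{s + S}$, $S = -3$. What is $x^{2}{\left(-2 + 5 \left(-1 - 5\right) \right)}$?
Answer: $\frac{1225560064}{1225} \approx 1.0005 \cdot 10^{6}$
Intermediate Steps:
$t{\left(s \right)} = \frac{6 + s}{-3 + s}$ ($t{\left(s \right)} = \frac{s + 6}{s - 3} = \frac{6 + s}{-3 + s}$)
$x{\left(X \right)} = X \left(X + \frac{6 + X}{-3 + X}\right)$ ($x{\left(X \right)} = X \left(\frac{6 + X}{-3 + X} + X\right) = X \left(X + \frac{6 + X}{-3 + X}\right)$)
$x^{2}{\left(-2 + 5 \left(-1 - 5\right) \right)} = \left(\frac{\left(-2 + 5 \left(-1 - 5\right)\right) \left(6 + \left(-2 + 5 \left(-1 - 5\right)\right) + \left(-2 + 5 \left(-1 - 5\right)\right) \left(-3 + \left(-2 + 5 \left(-1 - 5\right)\right)\right)\right)}{-3 + \left(-2 + 5 \left(-1 - 5\right)\right)}\right)^{2} = \left(\frac{\left(-2 + 5 \left(-6\right)\right) \left(6 + \left(-2 + 5 \left(-6\right)\right) + \left(-2 + 5 \left(-6\right)\right) \left(-3 + \left(-2 + 5 \left(-6\right)\right)\right)\right)}{-3 + \left(-2 + 5 \left(-6\right)\right)}\right)^{2} = \left(\frac{\left(-2 - 30\right) \left(6 - 32 + \left(-2 - 30\right) \left(-3 - 32\right)\right)}{-3 - 32}\right)^{2} = \left(- \frac{32 \left(6 - 32 - 32 \left(-3 - 32\right)\right)}{-3 - 32}\right)^{2} = \left(- \frac{32 \left(6 - 32 - -1120\right)}{-35}\right)^{2} = \left(\left(-32\right) \left(- \frac{1}{35}\right) \left(6 - 32 + 1120\right)\right)^{2} = \left(\left(-32\right) \left(- \frac{1}{35}\right) 1094\right)^{2} = \left(\frac{35008}{35}\right)^{2} = \frac{1225560064}{1225}$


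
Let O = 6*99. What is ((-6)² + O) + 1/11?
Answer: 6931/11 ≈ 630.09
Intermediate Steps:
O = 594
((-6)² + O) + 1/11 = ((-6)² + 594) + 1/11 = (36 + 594) + 1/11 = 630 + 1/11 = 6931/11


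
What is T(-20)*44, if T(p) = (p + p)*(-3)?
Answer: 5280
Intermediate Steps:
T(p) = -6*p (T(p) = (2*p)*(-3) = -6*p)
T(-20)*44 = -6*(-20)*44 = 120*44 = 5280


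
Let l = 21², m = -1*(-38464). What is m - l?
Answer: 38023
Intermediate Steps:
m = 38464
l = 441
m - l = 38464 - 1*441 = 38464 - 441 = 38023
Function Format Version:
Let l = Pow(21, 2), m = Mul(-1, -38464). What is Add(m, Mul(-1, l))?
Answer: 38023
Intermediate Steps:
m = 38464
l = 441
Add(m, Mul(-1, l)) = Add(38464, Mul(-1, 441)) = Add(38464, -441) = 38023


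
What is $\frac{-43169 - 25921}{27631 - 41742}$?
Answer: $\frac{69090}{14111} \approx 4.8962$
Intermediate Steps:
$\frac{-43169 - 25921}{27631 - 41742} = - \frac{69090}{-14111} = \left(-69090\right) \left(- \frac{1}{14111}\right) = \frac{69090}{14111}$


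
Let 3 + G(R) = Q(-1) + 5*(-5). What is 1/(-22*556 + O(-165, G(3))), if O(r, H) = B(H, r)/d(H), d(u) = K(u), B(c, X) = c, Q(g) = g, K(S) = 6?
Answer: -6/73421 ≈ -8.1721e-5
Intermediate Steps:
d(u) = 6
G(R) = -29 (G(R) = -3 + (-1 + 5*(-5)) = -3 + (-1 - 25) = -3 - 26 = -29)
O(r, H) = H/6
1/(-22*556 + O(-165, G(3))) = 1/(-22*556 + (1/6)*(-29)) = 1/(-12232 - 29/6) = 1/(-73421/6) = -6/73421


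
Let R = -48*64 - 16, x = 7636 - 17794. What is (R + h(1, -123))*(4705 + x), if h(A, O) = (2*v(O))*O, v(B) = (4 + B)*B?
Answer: 19651466870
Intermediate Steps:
v(B) = B*(4 + B)
h(A, O) = 2*O²*(4 + O) (h(A, O) = (2*(O*(4 + O)))*O = (2*O*(4 + O))*O = 2*O²*(4 + O))
x = -10158
R = -3088 (R = -3072 - 16 = -3088)
(R + h(1, -123))*(4705 + x) = (-3088 + 2*(-123)²*(4 - 123))*(4705 - 10158) = (-3088 + 2*15129*(-119))*(-5453) = (-3088 - 3600702)*(-5453) = -3603790*(-5453) = 19651466870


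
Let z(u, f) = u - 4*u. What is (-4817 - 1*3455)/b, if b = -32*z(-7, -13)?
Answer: 517/42 ≈ 12.310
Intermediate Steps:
z(u, f) = -3*u
b = -672 (b = -(-96)*(-7) = -32*21 = -672)
(-4817 - 1*3455)/b = (-4817 - 1*3455)/(-672) = (-4817 - 3455)*(-1/672) = -8272*(-1/672) = 517/42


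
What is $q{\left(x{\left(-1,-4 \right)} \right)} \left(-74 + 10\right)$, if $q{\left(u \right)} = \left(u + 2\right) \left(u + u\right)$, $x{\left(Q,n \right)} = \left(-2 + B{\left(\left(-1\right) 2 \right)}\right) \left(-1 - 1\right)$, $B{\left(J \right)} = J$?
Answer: $-10240$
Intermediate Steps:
$x{\left(Q,n \right)} = 8$ ($x{\left(Q,n \right)} = \left(-2 - 2\right) \left(-1 - 1\right) = \left(-2 - 2\right) \left(-2\right) = \left(-4\right) \left(-2\right) = 8$)
$q{\left(u \right)} = 2 u \left(2 + u\right)$ ($q{\left(u \right)} = \left(2 + u\right) 2 u = 2 u \left(2 + u\right)$)
$q{\left(x{\left(-1,-4 \right)} \right)} \left(-74 + 10\right) = 2 \cdot 8 \left(2 + 8\right) \left(-74 + 10\right) = 2 \cdot 8 \cdot 10 \left(-64\right) = 160 \left(-64\right) = -10240$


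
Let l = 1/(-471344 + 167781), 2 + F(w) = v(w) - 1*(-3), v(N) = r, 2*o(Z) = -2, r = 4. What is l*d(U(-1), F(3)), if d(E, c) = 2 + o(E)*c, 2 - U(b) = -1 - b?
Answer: 3/303563 ≈ 9.8826e-6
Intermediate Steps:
U(b) = 3 + b (U(b) = 2 - (-1 - b) = 2 + (1 + b) = 3 + b)
o(Z) = -1 (o(Z) = (½)*(-2) = -1)
v(N) = 4
F(w) = 5 (F(w) = -2 + (4 - 1*(-3)) = -2 + (4 + 3) = -2 + 7 = 5)
l = -1/303563 (l = 1/(-303563) = -1/303563 ≈ -3.2942e-6)
d(E, c) = 2 - c
l*d(U(-1), F(3)) = -(2 - 1*5)/303563 = -(2 - 5)/303563 = -1/303563*(-3) = 3/303563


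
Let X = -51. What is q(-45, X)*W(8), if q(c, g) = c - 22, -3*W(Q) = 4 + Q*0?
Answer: 268/3 ≈ 89.333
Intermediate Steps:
W(Q) = -4/3 (W(Q) = -(4 + Q*0)/3 = -(4 + 0)/3 = -1/3*4 = -4/3)
q(c, g) = -22 + c
q(-45, X)*W(8) = (-22 - 45)*(-4/3) = -67*(-4/3) = 268/3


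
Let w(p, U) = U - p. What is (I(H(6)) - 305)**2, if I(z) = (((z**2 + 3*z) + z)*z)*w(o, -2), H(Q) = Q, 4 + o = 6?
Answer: 3045025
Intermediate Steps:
o = 2 (o = -4 + 6 = 2)
I(z) = -4*z*(z**2 + 4*z) (I(z) = (((z**2 + 3*z) + z)*z)*(-2 - 1*2) = ((z**2 + 4*z)*z)*(-2 - 2) = (z*(z**2 + 4*z))*(-4) = -4*z*(z**2 + 4*z))
(I(H(6)) - 305)**2 = (4*6**2*(-4 - 1*6) - 305)**2 = (4*36*(-4 - 6) - 305)**2 = (4*36*(-10) - 305)**2 = (-1440 - 305)**2 = (-1745)**2 = 3045025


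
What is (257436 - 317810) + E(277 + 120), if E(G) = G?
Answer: -59977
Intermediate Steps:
(257436 - 317810) + E(277 + 120) = (257436 - 317810) + (277 + 120) = -60374 + 397 = -59977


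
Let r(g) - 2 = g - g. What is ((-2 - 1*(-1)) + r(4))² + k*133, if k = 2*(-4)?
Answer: -1063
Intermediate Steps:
r(g) = 2 (r(g) = 2 + (g - g) = 2 + 0 = 2)
k = -8
((-2 - 1*(-1)) + r(4))² + k*133 = ((-2 - 1*(-1)) + 2)² - 8*133 = ((-2 + 1) + 2)² - 1064 = (-1 + 2)² - 1064 = 1² - 1064 = 1 - 1064 = -1063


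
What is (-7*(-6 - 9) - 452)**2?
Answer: 120409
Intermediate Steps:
(-7*(-6 - 9) - 452)**2 = (-7*(-15) - 452)**2 = (105 - 452)**2 = (-347)**2 = 120409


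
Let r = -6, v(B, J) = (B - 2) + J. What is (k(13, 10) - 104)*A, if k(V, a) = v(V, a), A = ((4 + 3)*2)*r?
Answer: 6972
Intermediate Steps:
v(B, J) = -2 + B + J (v(B, J) = (-2 + B) + J = -2 + B + J)
A = -84 (A = ((4 + 3)*2)*(-6) = (7*2)*(-6) = 14*(-6) = -84)
k(V, a) = -2 + V + a
(k(13, 10) - 104)*A = ((-2 + 13 + 10) - 104)*(-84) = (21 - 104)*(-84) = -83*(-84) = 6972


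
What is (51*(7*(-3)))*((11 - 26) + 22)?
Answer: -7497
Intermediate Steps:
(51*(7*(-3)))*((11 - 26) + 22) = (51*(-21))*(-15 + 22) = -1071*7 = -7497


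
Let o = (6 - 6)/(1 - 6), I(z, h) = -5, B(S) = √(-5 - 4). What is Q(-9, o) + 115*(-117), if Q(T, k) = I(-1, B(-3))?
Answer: -13460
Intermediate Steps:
B(S) = 3*I (B(S) = √(-9) = 3*I)
o = 0 (o = 0/(-5) = 0*(-⅕) = 0)
Q(T, k) = -5
Q(-9, o) + 115*(-117) = -5 + 115*(-117) = -5 - 13455 = -13460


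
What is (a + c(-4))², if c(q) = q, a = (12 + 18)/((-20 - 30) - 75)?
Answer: 11236/625 ≈ 17.978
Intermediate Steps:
a = -6/25 (a = 30/(-50 - 75) = 30/(-125) = 30*(-1/125) = -6/25 ≈ -0.24000)
(a + c(-4))² = (-6/25 - 4)² = (-106/25)² = 11236/625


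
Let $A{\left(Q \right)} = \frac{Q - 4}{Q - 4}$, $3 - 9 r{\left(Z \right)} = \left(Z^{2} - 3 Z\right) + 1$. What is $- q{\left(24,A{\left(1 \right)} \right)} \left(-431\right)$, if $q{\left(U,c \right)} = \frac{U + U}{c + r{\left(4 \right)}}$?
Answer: $\frac{186192}{7} \approx 26599.0$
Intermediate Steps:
$r{\left(Z \right)} = \frac{2}{9} - \frac{Z^{2}}{9} + \frac{Z}{3}$ ($r{\left(Z \right)} = \frac{1}{3} - \frac{\left(Z^{2} - 3 Z\right) + 1}{9} = \frac{1}{3} - \frac{1 + Z^{2} - 3 Z}{9} = \frac{1}{3} - \left(\frac{1}{9} - \frac{Z}{3} + \frac{Z^{2}}{9}\right) = \frac{2}{9} - \frac{Z^{2}}{9} + \frac{Z}{3}$)
$A{\left(Q \right)} = 1$ ($A{\left(Q \right)} = \frac{-4 + Q}{-4 + Q} = 1$)
$q{\left(U,c \right)} = \frac{2 U}{- \frac{2}{9} + c}$ ($q{\left(U,c \right)} = \frac{U + U}{c + \left(\frac{2}{9} - \frac{4^{2}}{9} + \frac{1}{3} \cdot 4\right)} = \frac{2 U}{c + \left(\frac{2}{9} - \frac{16}{9} + \frac{4}{3}\right)} = \frac{2 U}{c - \frac{2}{9}} = \frac{2 U}{- \frac{2}{9} + c}$)
$- q{\left(24,A{\left(1 \right)} \right)} \left(-431\right) = - \frac{18 \cdot 24}{-2 + 9 \cdot 1} \left(-431\right) = - \frac{18 \cdot 24}{-2 + 9} \left(-431\right) = - \frac{18 \cdot 24}{7} \left(-431\right) = \left(-1\right) \frac{432}{7} \left(-431\right) = \left(- \frac{432}{7}\right) \left(-431\right) = \frac{186192}{7}$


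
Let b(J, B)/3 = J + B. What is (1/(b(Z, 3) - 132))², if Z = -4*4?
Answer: 1/29241 ≈ 3.4199e-5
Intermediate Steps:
Z = -16
b(J, B) = 3*B + 3*J (b(J, B) = 3*(J + B) = 3*(B + J) = 3*B + 3*J)
(1/(b(Z, 3) - 132))² = (1/((3*3 + 3*(-16)) - 132))² = (1/((9 - 48) - 132))² = (1/(-39 - 132))² = (1/(-171))² = (-1/171)² = 1/29241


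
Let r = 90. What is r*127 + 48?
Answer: 11478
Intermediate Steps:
r*127 + 48 = 90*127 + 48 = 11430 + 48 = 11478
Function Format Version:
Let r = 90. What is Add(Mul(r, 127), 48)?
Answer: 11478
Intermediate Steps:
Add(Mul(r, 127), 48) = Add(Mul(90, 127), 48) = Add(11430, 48) = 11478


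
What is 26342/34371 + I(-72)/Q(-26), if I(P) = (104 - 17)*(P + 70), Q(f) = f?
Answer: 3332723/446823 ≈ 7.4587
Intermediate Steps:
I(P) = 6090 + 87*P (I(P) = 87*(70 + P) = 6090 + 87*P)
26342/34371 + I(-72)/Q(-26) = 26342/34371 + (6090 + 87*(-72))/(-26) = 26342*(1/34371) + (6090 - 6264)*(-1/26) = 26342/34371 - 174*(-1/26) = 26342/34371 + 87/13 = 3332723/446823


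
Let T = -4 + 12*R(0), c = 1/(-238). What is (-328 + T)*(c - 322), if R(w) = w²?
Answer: 12721742/119 ≈ 1.0691e+5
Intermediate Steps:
c = -1/238 ≈ -0.0042017
T = -4 (T = -4 + 12*0² = -4 + 12*0 = -4 + 0 = -4)
(-328 + T)*(c - 322) = (-328 - 4)*(-1/238 - 322) = -332*(-76637/238) = 12721742/119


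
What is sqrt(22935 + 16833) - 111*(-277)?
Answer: 30747 + 2*sqrt(9942) ≈ 30946.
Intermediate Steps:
sqrt(22935 + 16833) - 111*(-277) = sqrt(39768) - 1*(-30747) = 2*sqrt(9942) + 30747 = 30747 + 2*sqrt(9942)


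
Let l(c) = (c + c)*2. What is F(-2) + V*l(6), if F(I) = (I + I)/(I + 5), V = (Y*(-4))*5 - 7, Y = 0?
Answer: -508/3 ≈ -169.33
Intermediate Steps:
V = -7 (V = (0*(-4))*5 - 7 = 0*5 - 7 = 0 - 7 = -7)
l(c) = 4*c (l(c) = (2*c)*2 = 4*c)
F(I) = 2*I/(5 + I) (F(I) = (2*I)/(5 + I) = 2*I/(5 + I))
F(-2) + V*l(6) = 2*(-2)/(5 - 2) - 28*6 = 2*(-2)/3 - 7*24 = 2*(-2)*(⅓) - 168 = -4/3 - 168 = -508/3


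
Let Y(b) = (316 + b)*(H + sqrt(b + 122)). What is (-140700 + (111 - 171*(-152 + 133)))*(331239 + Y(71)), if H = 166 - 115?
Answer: -48203043840 - 53150580*sqrt(193) ≈ -4.8941e+10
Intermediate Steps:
H = 51
Y(b) = (51 + sqrt(122 + b))*(316 + b) (Y(b) = (316 + b)*(51 + sqrt(b + 122)) = (316 + b)*(51 + sqrt(122 + b)) = (51 + sqrt(122 + b))*(316 + b))
(-140700 + (111 - 171*(-152 + 133)))*(331239 + Y(71)) = (-140700 + (111 - 171*(-152 + 133)))*(331239 + (16116 + 51*71 + 316*sqrt(122 + 71) + 71*sqrt(122 + 71))) = (-140700 + (111 - 171*(-19)))*(331239 + (16116 + 3621 + 316*sqrt(193) + 71*sqrt(193))) = (-140700 + (111 + 3249))*(331239 + (19737 + 387*sqrt(193))) = (-140700 + 3360)*(350976 + 387*sqrt(193)) = -137340*(350976 + 387*sqrt(193)) = -48203043840 - 53150580*sqrt(193)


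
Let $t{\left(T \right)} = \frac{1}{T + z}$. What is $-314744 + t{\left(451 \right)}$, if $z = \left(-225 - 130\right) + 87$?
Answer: $- \frac{57598151}{183} \approx -3.1474 \cdot 10^{5}$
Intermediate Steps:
$z = -268$ ($z = -355 + 87 = -268$)
$t{\left(T \right)} = \frac{1}{-268 + T}$ ($t{\left(T \right)} = \frac{1}{T - 268} = \frac{1}{-268 + T}$)
$-314744 + t{\left(451 \right)} = -314744 + \frac{1}{-268 + 451} = -314744 + \frac{1}{183} = - \frac{57598151}{183}$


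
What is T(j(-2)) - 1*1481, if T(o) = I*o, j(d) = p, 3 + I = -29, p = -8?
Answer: -1225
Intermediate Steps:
I = -32 (I = -3 - 29 = -32)
j(d) = -8
T(o) = -32*o
T(j(-2)) - 1*1481 = -32*(-8) - 1*1481 = 256 - 1481 = -1225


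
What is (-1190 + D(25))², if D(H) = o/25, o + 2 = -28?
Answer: 35473936/25 ≈ 1.4190e+6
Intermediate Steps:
o = -30 (o = -2 - 28 = -30)
D(H) = -6/5 (D(H) = -30/25 = -30*1/25 = -6/5)
(-1190 + D(25))² = (-1190 - 6/5)² = (-5956/5)² = 35473936/25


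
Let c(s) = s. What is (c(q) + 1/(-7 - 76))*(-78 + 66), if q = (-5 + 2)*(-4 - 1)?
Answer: -14928/83 ≈ -179.86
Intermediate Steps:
q = 15 (q = -3*(-5) = 15)
(c(q) + 1/(-7 - 76))*(-78 + 66) = (15 + 1/(-7 - 76))*(-78 + 66) = (15 + 1/(-83))*(-12) = (15 - 1/83)*(-12) = (1244/83)*(-12) = -14928/83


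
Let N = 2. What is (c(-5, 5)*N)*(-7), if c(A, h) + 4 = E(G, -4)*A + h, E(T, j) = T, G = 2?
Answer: 126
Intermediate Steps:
c(A, h) = -4 + h + 2*A (c(A, h) = -4 + (2*A + h) = -4 + (h + 2*A) = -4 + h + 2*A)
(c(-5, 5)*N)*(-7) = ((-4 + 5 + 2*(-5))*2)*(-7) = ((-4 + 5 - 10)*2)*(-7) = -9*2*(-7) = -18*(-7) = 126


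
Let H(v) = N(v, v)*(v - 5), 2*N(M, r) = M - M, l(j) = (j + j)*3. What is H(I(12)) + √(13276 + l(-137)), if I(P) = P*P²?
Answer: √12454 ≈ 111.60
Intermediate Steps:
I(P) = P³
l(j) = 6*j (l(j) = (2*j)*3 = 6*j)
N(M, r) = 0 (N(M, r) = (M - M)/2 = (½)*0 = 0)
H(v) = 0 (H(v) = 0*(v - 5) = 0*(-5 + v) = 0)
H(I(12)) + √(13276 + l(-137)) = 0 + √(13276 + 6*(-137)) = 0 + √(13276 - 822) = 0 + √12454 = √12454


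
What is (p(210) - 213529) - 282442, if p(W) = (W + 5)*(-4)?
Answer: -496831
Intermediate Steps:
p(W) = -20 - 4*W (p(W) = (5 + W)*(-4) = -20 - 4*W)
(p(210) - 213529) - 282442 = ((-20 - 4*210) - 213529) - 282442 = ((-20 - 840) - 213529) - 282442 = (-860 - 213529) - 282442 = -214389 - 282442 = -496831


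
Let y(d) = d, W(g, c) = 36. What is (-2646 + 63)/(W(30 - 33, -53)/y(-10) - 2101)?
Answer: 12915/10523 ≈ 1.2273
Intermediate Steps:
(-2646 + 63)/(W(30 - 33, -53)/y(-10) - 2101) = (-2646 + 63)/(36/(-10) - 2101) = -2583/(36*(-⅒) - 2101) = -2583/(-18/5 - 2101) = -2583/(-10523/5) = -2583*(-5/10523) = 12915/10523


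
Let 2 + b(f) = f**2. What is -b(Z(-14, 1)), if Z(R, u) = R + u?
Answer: -167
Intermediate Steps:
b(f) = -2 + f**2
-b(Z(-14, 1)) = -(-2 + (-14 + 1)**2) = -(-2 + (-13)**2) = -(-2 + 169) = -1*167 = -167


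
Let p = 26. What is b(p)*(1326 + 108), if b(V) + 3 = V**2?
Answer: 965082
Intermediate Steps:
b(V) = -3 + V**2
b(p)*(1326 + 108) = (-3 + 26**2)*(1326 + 108) = (-3 + 676)*1434 = 673*1434 = 965082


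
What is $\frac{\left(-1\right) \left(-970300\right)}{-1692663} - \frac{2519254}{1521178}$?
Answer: $- \frac{2870123523401}{1287420858507} \approx -2.2294$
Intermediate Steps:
$\frac{\left(-1\right) \left(-970300\right)}{-1692663} - \frac{2519254}{1521178} = 970300 \left(- \frac{1}{1692663}\right) - \frac{1259627}{760589} = - \frac{970300}{1692663} - \frac{1259627}{760589} = - \frac{2870123523401}{1287420858507}$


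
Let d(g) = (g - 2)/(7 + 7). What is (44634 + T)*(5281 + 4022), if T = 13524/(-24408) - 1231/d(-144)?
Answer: 20605494704795/49494 ≈ 4.1632e+8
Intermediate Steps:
d(g) = -⅐ + g/14 (d(g) = (-2 + g)/14 = (-2 + g)*(1/14) = -⅐ + g/14)
T = 17444707/148482 (T = 13524/(-24408) - 1231/(-⅐ + (1/14)*(-144)) = 13524*(-1/24408) - 1231/(-⅐ - 72/7) = -1127/2034 - 1231/(-73/7) = -1127/2034 - 1231*(-7/73) = -1127/2034 + 8617/73 = 17444707/148482 ≈ 117.49)
(44634 + T)*(5281 + 4022) = (44634 + 17444707/148482)*(5281 + 4022) = (6644790295/148482)*9303 = 20605494704795/49494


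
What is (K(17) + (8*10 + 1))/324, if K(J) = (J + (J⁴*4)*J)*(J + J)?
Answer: 193101211/324 ≈ 5.9599e+5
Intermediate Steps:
K(J) = 2*J*(J + 4*J⁵) (K(J) = (J + (4*J⁴)*J)*(2*J) = (J + 4*J⁵)*(2*J) = 2*J*(J + 4*J⁵))
(K(17) + (8*10 + 1))/324 = (17²*(2 + 8*17⁴) + (8*10 + 1))/324 = (289*(2 + 8*83521) + (80 + 1))*(1/324) = (289*(2 + 668168) + 81)*(1/324) = (289*668170 + 81)*(1/324) = (193101130 + 81)*(1/324) = 193101211*(1/324) = 193101211/324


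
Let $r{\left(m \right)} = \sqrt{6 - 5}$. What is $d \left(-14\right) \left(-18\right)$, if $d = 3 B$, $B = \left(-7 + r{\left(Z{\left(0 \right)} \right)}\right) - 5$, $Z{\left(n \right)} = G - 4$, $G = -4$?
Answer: $-8316$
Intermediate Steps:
$Z{\left(n \right)} = -8$ ($Z{\left(n \right)} = -4 - 4 = -8$)
$r{\left(m \right)} = 1$ ($r{\left(m \right)} = \sqrt{1} = 1$)
$B = -11$ ($B = \left(-7 + 1\right) - 5 = -6 - 5 = -11$)
$d = -33$ ($d = 3 \left(-11\right) = -33$)
$d \left(-14\right) \left(-18\right) = \left(-33\right) \left(-14\right) \left(-18\right) = 462 \left(-18\right) = -8316$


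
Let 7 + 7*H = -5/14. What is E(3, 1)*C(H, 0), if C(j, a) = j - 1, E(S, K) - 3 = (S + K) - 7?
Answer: 0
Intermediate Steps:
E(S, K) = -4 + K + S (E(S, K) = 3 + ((S + K) - 7) = 3 + ((K + S) - 7) = 3 + (-7 + K + S) = -4 + K + S)
H = -103/98 (H = -1 + (-5/14)/7 = -1 + (-5*1/14)/7 = -1 + (1/7)*(-5/14) = -1 - 5/98 = -103/98 ≈ -1.0510)
C(j, a) = -1 + j
E(3, 1)*C(H, 0) = (-4 + 1 + 3)*(-1 - 103/98) = 0*(-201/98) = 0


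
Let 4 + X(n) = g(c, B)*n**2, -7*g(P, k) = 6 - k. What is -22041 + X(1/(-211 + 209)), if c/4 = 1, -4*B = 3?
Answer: -2469067/112 ≈ -22045.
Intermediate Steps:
B = -3/4 (B = -1/4*3 = -3/4 ≈ -0.75000)
c = 4 (c = 4*1 = 4)
g(P, k) = -6/7 + k/7 (g(P, k) = -(6 - k)/7 = -6/7 + k/7)
X(n) = -4 - 27*n**2/28 (X(n) = -4 + (-6/7 + (1/7)*(-3/4))*n**2 = -4 + (-6/7 - 3/28)*n**2 = -4 - 27*n**2/28)
-22041 + X(1/(-211 + 209)) = -22041 + (-4 - 27/(28*(-211 + 209)**2)) = -22041 + (-4 - 27*(1/(-2))**2/28) = -22041 + (-4 - 27*(-1/2)**2/28) = -22041 + (-4 - 27/28*1/4) = -22041 + (-4 - 27/112) = -22041 - 475/112 = -2469067/112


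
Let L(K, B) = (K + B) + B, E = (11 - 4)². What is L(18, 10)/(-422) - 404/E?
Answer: -86175/10339 ≈ -8.3349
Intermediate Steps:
E = 49 (E = 7² = 49)
L(K, B) = K + 2*B (L(K, B) = (B + K) + B = K + 2*B)
L(18, 10)/(-422) - 404/E = (18 + 2*10)/(-422) - 404/49 = (18 + 20)*(-1/422) - 404*1/49 = 38*(-1/422) - 404/49 = -19/211 - 404/49 = -86175/10339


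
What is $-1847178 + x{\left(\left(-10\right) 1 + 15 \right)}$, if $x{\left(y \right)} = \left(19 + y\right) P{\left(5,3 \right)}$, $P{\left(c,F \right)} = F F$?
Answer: $-1846962$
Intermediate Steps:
$P{\left(c,F \right)} = F^{2}$
$x{\left(y \right)} = 171 + 9 y$ ($x{\left(y \right)} = \left(19 + y\right) 3^{2} = \left(19 + y\right) 9 = 171 + 9 y$)
$-1847178 + x{\left(\left(-10\right) 1 + 15 \right)} = -1847178 + \left(171 + 9 \left(\left(-10\right) 1 + 15\right)\right) = -1847178 + \left(171 + 9 \left(-10 + 15\right)\right) = -1847178 + \left(171 + 9 \cdot 5\right) = -1847178 + \left(171 + 45\right) = -1847178 + 216 = -1846962$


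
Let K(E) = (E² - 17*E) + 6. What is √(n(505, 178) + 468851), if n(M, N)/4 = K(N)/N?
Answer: √3718870963/89 ≈ 685.20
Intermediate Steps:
K(E) = 6 + E² - 17*E
n(M, N) = 4*(6 + N² - 17*N)/N (n(M, N) = 4*((6 + N² - 17*N)/N) = 4*(6 + N² - 17*N)/N)
√(n(505, 178) + 468851) = √((-68 + 4*178 + 24/178) + 468851) = √((-68 + 712 + 24*(1/178)) + 468851) = √((-68 + 712 + 12/89) + 468851) = √(57328/89 + 468851) = √(41785067/89) = √3718870963/89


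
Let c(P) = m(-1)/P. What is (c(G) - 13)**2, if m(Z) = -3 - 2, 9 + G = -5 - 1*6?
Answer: 2601/16 ≈ 162.56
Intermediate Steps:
G = -20 (G = -9 + (-5 - 1*6) = -9 + (-5 - 6) = -9 - 11 = -20)
m(Z) = -5
c(P) = -5/P
(c(G) - 13)**2 = (-5/(-20) - 13)**2 = (-5*(-1/20) - 13)**2 = (1/4 - 13)**2 = (-51/4)**2 = 2601/16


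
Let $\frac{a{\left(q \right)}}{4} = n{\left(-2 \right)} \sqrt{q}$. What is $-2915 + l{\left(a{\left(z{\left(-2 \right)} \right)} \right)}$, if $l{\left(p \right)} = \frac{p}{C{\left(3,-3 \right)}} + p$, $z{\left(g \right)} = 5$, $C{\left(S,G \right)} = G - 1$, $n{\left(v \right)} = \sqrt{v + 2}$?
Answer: $-2915$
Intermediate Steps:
$n{\left(v \right)} = \sqrt{2 + v}$
$C{\left(S,G \right)} = -1 + G$ ($C{\left(S,G \right)} = G - 1 = -1 + G$)
$a{\left(q \right)} = 0$ ($a{\left(q \right)} = 4 \sqrt{2 - 2} \sqrt{q} = 4 \sqrt{0} \sqrt{q} = 4 \cdot 0 \sqrt{q} = 4 \cdot 0 = 0$)
$l{\left(p \right)} = \frac{3 p}{4}$ ($l{\left(p \right)} = \frac{p}{-1 - 3} + p = \frac{p}{-4} + p = - \frac{p}{4} + p = \frac{3 p}{4}$)
$-2915 + l{\left(a{\left(z{\left(-2 \right)} \right)} \right)} = -2915 + \frac{3}{4} \cdot 0 = -2915 + 0 = -2915$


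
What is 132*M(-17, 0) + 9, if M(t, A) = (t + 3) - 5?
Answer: -2499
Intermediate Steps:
M(t, A) = -2 + t (M(t, A) = (3 + t) - 5 = -2 + t)
132*M(-17, 0) + 9 = 132*(-2 - 17) + 9 = 132*(-19) + 9 = -2508 + 9 = -2499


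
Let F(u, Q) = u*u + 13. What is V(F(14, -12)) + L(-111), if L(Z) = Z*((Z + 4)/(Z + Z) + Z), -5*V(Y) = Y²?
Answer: 35313/10 ≈ 3531.3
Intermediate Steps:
F(u, Q) = 13 + u² (F(u, Q) = u² + 13 = 13 + u²)
V(Y) = -Y²/5
L(Z) = Z*(Z + (4 + Z)/(2*Z)) (L(Z) = Z*((4 + Z)/((2*Z)) + Z) = Z*((4 + Z)*(1/(2*Z)) + Z) = Z*((4 + Z)/(2*Z) + Z) = Z*(Z + (4 + Z)/(2*Z)))
V(F(14, -12)) + L(-111) = -(13 + 14²)²/5 + (2 + (-111)² + (½)*(-111)) = -(13 + 196)²/5 + (2 + 12321 - 111/2) = -⅕*209² + 24535/2 = -⅕*43681 + 24535/2 = -43681/5 + 24535/2 = 35313/10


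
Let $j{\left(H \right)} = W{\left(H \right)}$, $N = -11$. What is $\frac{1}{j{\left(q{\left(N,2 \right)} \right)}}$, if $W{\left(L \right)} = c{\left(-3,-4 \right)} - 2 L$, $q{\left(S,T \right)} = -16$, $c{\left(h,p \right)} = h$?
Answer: $\frac{1}{29} \approx 0.034483$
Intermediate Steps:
$W{\left(L \right)} = -3 - 2 L$
$j{\left(H \right)} = -3 - 2 H$
$\frac{1}{j{\left(q{\left(N,2 \right)} \right)}} = \frac{1}{-3 - -32} = \frac{1}{-3 + 32} = \frac{1}{29}$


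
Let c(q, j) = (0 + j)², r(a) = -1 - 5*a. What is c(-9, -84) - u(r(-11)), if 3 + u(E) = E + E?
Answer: 6951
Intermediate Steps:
c(q, j) = j²
u(E) = -3 + 2*E (u(E) = -3 + (E + E) = -3 + 2*E)
c(-9, -84) - u(r(-11)) = (-84)² - (-3 + 2*(-1 - 5*(-11))) = 7056 - (-3 + 2*(-1 + 55)) = 7056 - (-3 + 2*54) = 7056 - (-3 + 108) = 7056 - 1*105 = 7056 - 105 = 6951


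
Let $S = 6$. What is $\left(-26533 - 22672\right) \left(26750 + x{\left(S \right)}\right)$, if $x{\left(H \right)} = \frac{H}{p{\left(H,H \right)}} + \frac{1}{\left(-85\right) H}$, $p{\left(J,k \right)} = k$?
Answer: $- \frac{134260851569}{102} \approx -1.3163 \cdot 10^{9}$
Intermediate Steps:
$x{\left(H \right)} = 1 - \frac{1}{85 H}$ ($x{\left(H \right)} = \frac{H}{H} + \frac{1}{\left(-85\right) H} = 1 - \frac{1}{85 H}$)
$\left(-26533 - 22672\right) \left(26750 + x{\left(S \right)}\right) = \left(-26533 - 22672\right) \left(26750 + \frac{- \frac{1}{85} + 6}{6}\right) = - 49205 \left(26750 + \frac{1}{6} \cdot \frac{509}{85}\right) = - 49205 \left(26750 + \frac{509}{510}\right) = \left(-49205\right) \frac{13643009}{510} = - \frac{134260851569}{102}$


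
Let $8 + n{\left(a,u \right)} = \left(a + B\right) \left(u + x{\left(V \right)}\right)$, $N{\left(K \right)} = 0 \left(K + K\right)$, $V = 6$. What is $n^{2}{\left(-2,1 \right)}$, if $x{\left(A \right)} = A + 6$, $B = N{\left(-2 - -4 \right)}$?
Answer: $1156$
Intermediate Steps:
$N{\left(K \right)} = 0$ ($N{\left(K \right)} = 0 \cdot 2 K = 0$)
$B = 0$
$x{\left(A \right)} = 6 + A$
$n{\left(a,u \right)} = -8 + a \left(12 + u\right)$ ($n{\left(a,u \right)} = -8 + \left(a + 0\right) \left(u + \left(6 + 6\right)\right) = -8 + a \left(u + 12\right) = -8 + a \left(12 + u\right)$)
$n^{2}{\left(-2,1 \right)} = \left(-8 + 12 \left(-2\right) - 2\right)^{2} = \left(-8 - 24 - 2\right)^{2} = \left(-34\right)^{2} = 1156$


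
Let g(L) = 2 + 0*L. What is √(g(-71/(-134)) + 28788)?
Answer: √28790 ≈ 169.68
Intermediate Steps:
g(L) = 2 (g(L) = 2 + 0 = 2)
√(g(-71/(-134)) + 28788) = √(2 + 28788) = √28790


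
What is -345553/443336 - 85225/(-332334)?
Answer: -38527850051/73667813112 ≈ -0.52299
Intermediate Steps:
-345553/443336 - 85225/(-332334) = -345553*1/443336 - 85225*(-1/332334) = -345553/443336 + 85225/332334 = -38527850051/73667813112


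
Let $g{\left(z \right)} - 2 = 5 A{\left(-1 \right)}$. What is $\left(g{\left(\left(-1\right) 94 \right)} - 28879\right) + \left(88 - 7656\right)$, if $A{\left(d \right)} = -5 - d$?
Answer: $-36465$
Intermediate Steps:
$g{\left(z \right)} = -18$ ($g{\left(z \right)} = 2 + 5 \left(-5 - -1\right) = 2 + 5 \left(-5 + 1\right) = 2 + 5 \left(-4\right) = 2 - 20 = -18$)
$\left(g{\left(\left(-1\right) 94 \right)} - 28879\right) + \left(88 - 7656\right) = \left(-18 - 28879\right) + \left(88 - 7656\right) = -28897 + \left(88 - 7656\right) = -28897 - 7568 = -36465$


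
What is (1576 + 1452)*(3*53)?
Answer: 481452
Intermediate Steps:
(1576 + 1452)*(3*53) = 3028*159 = 481452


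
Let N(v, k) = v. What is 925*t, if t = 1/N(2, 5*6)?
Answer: 925/2 ≈ 462.50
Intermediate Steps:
t = ½ (t = 1/2 = ½ ≈ 0.50000)
925*t = 925*(½) = 925/2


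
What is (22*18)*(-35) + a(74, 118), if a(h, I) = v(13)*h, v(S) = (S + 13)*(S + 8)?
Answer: 26544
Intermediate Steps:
v(S) = (8 + S)*(13 + S) (v(S) = (13 + S)*(8 + S) = (8 + S)*(13 + S))
a(h, I) = 546*h (a(h, I) = (104 + 13² + 21*13)*h = (104 + 169 + 273)*h = 546*h)
(22*18)*(-35) + a(74, 118) = (22*18)*(-35) + 546*74 = 396*(-35) + 40404 = -13860 + 40404 = 26544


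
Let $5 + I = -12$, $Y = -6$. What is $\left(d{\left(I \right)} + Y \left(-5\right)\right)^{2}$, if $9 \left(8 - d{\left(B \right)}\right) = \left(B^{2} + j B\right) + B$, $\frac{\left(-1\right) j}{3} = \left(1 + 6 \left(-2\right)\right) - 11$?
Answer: $\frac{1420864}{81} \approx 17542.0$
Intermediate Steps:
$j = 66$ ($j = - 3 \left(\left(1 + 6 \left(-2\right)\right) - 11\right) = - 3 \left(\left(1 - 12\right) - 11\right) = - 3 \left(-11 - 11\right) = \left(-3\right) \left(-22\right) = 66$)
$I = -17$ ($I = -5 - 12 = -17$)
$d{\left(B \right)} = 8 - \frac{67 B}{9} - \frac{B^{2}}{9}$ ($d{\left(B \right)} = 8 - \frac{\left(B^{2} + 66 B\right) + B}{9} = 8 - \frac{B^{2} + 67 B}{9} = 8 - \left(\frac{B^{2}}{9} + \frac{67 B}{9}\right) = 8 - \frac{67 B}{9} - \frac{B^{2}}{9}$)
$\left(d{\left(I \right)} + Y \left(-5\right)\right)^{2} = \left(\left(8 - - \frac{1139}{9} - \frac{\left(-17\right)^{2}}{9}\right) - -30\right)^{2} = \left(\left(8 + \frac{1139}{9} - \frac{289}{9}\right) + 30\right)^{2} = \left(\frac{922}{9} + 30\right)^{2} = \left(\frac{1192}{9}\right)^{2} = \frac{1420864}{81}$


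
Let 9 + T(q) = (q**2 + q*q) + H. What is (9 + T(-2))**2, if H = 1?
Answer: 81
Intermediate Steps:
T(q) = -8 + 2*q**2 (T(q) = -9 + ((q**2 + q*q) + 1) = -9 + ((q**2 + q**2) + 1) = -9 + (2*q**2 + 1) = -9 + (1 + 2*q**2) = -8 + 2*q**2)
(9 + T(-2))**2 = (9 + (-8 + 2*(-2)**2))**2 = (9 + (-8 + 2*4))**2 = (9 + (-8 + 8))**2 = (9 + 0)**2 = 9**2 = 81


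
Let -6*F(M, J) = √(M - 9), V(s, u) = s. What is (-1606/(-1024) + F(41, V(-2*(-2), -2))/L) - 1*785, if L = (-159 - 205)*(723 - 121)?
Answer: -401117/512 + √2/328692 ≈ -783.43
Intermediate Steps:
F(M, J) = -√(-9 + M)/6 (F(M, J) = -√(M - 9)/6 = -√(-9 + M)/6)
L = -219128 (L = -364*602 = -219128)
(-1606/(-1024) + F(41, V(-2*(-2), -2))/L) - 1*785 = (-1606/(-1024) - √(-9 + 41)/6/(-219128)) - 1*785 = (-1606*(-1/1024) - 2*√2/3*(-1/219128)) - 785 = (803/512 - 2*√2/3*(-1/219128)) - 785 = (803/512 + √2/328692) - 785 = -401117/512 + √2/328692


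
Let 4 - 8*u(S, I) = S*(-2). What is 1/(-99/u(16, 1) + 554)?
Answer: 1/532 ≈ 0.0018797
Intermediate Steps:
u(S, I) = ½ + S/4 (u(S, I) = ½ - S*(-2)/8 = ½ - (-1)*S/4 = ½ + S/4)
1/(-99/u(16, 1) + 554) = 1/(-99/(½ + (¼)*16) + 554) = 1/(-99/(½ + 4) + 554) = 1/(-99/9/2 + 554) = 1/(-99*2/9 + 554) = 1/(-22 + 554) = 1/532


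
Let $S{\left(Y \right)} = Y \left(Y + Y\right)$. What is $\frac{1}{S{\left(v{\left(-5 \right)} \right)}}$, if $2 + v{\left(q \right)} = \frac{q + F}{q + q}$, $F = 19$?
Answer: $\frac{25}{578} \approx 0.043253$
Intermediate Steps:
$v{\left(q \right)} = -2 + \frac{19 + q}{2 q}$ ($v{\left(q \right)} = -2 + \frac{q + 19}{q + q} = -2 + \frac{19 + q}{2 q}$)
$S{\left(Y \right)} = 2 Y^{2}$ ($S{\left(Y \right)} = Y 2 Y = 2 Y^{2}$)
$\frac{1}{S{\left(v{\left(-5 \right)} \right)}} = \frac{1}{2 \left(\frac{19 - -15}{2 \left(-5\right)}\right)^{2}} = \frac{1}{2 \left(\frac{1}{2} \left(- \frac{1}{5}\right) \left(19 + 15\right)\right)^{2}} = \frac{1}{2 \left(\frac{1}{2} \left(- \frac{1}{5}\right) 34\right)^{2}} = \frac{1}{2 \left(- \frac{17}{5}\right)^{2}} = \frac{1}{2 \cdot \frac{289}{25}} = \frac{1}{\frac{578}{25}} = \frac{25}{578}$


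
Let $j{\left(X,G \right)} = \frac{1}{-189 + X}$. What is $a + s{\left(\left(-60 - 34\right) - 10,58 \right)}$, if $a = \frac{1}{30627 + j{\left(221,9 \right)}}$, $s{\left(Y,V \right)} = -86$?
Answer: $- \frac{84285558}{980065} \approx -86.0$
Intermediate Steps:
$a = \frac{32}{980065}$ ($a = \frac{1}{30627 + \frac{1}{-189 + 221}} = \frac{1}{30627 + \frac{1}{32}} = \frac{1}{\frac{980065}{32}} = \frac{32}{980065} \approx 3.2651 \cdot 10^{-5}$)
$a + s{\left(\left(-60 - 34\right) - 10,58 \right)} = \frac{32}{980065} - 86 = - \frac{84285558}{980065}$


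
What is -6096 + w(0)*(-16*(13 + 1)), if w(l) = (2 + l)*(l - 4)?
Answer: -4304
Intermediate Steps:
w(l) = (-4 + l)*(2 + l) (w(l) = (2 + l)*(-4 + l) = (-4 + l)*(2 + l))
-6096 + w(0)*(-16*(13 + 1)) = -6096 + (-8 + 0² - 2*0)*(-16*(13 + 1)) = -6096 + (-8 + 0 + 0)*(-16*14) = -6096 - 8*(-224) = -6096 + 1792 = -4304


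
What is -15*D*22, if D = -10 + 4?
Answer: 1980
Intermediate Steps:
D = -6
-15*D*22 = -15*(-6)*22 = 90*22 = 1980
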